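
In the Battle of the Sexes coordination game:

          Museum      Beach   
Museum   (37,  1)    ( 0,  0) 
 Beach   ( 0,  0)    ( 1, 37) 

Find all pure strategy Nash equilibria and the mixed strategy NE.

Pure NE: (Museum, Museum) and (Beach, Beach); Mixed NE: p = 0.9737, q = 0.0263

Work:
Check pure NE:
(Museum, Museum): (37, 1) - no unilateral deviation beneficial
(Beach, Beach): (1, 37) - no unilateral deviation beneficial
Mixed NE: P1 plays Museum with p = 0.9737, P2 plays Museum with q = 0.0263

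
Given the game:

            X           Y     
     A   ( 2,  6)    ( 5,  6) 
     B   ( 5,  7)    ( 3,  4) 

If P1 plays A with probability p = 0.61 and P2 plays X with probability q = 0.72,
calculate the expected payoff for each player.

E[P1] = 3.464, E[P2] = 6.0624

Work:
E[P1] = p·q·π₁(A,X) + p·(1-q)·π₁(A,Y) + (1-p)·q·π₁(B,X) + (1-p)·(1-q)·π₁(B,Y)
= 0.61·0.72·2 + 0.61·0.28·5 + 0.39·0.72·5 + 0.39·0.28·3
= 3.464

E[P2] = 6.0624 (similar calculation)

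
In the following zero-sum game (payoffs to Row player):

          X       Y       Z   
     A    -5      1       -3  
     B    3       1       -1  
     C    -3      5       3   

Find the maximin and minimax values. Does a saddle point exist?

Maximin = -1, Minimax = 3, Saddle: False

Work:
Row minimums: [-5, -1, -3] → maximin = -1
Column maximums: [3, 5, 3] → minimax = 3
No saddle point (maximin ≠ minimax). Mixed strategy needed.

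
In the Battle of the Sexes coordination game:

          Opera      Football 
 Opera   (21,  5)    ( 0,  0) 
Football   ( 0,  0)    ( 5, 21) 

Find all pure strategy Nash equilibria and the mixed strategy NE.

Pure NE: (Opera, Opera) and (Football, Football); Mixed NE: p = 0.8077, q = 0.1923

Work:
Check pure NE:
(Opera, Opera): (21, 5) - no unilateral deviation beneficial
(Football, Football): (5, 21) - no unilateral deviation beneficial
Mixed NE: P1 plays Opera with p = 0.8077, P2 plays Opera with q = 0.1923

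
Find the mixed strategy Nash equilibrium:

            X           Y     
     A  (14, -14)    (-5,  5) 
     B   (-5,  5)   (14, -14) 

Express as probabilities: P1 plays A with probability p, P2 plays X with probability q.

p = 0.5, q = 0.5

Work:
Find probabilities that make opponent indifferent:
P2 chooses q to make P1 indifferent between A and B
P1 chooses p to make P2 indifferent between X and Y
Mixed NE: P1 plays (A: 0.5, B: 0.5), P2 plays (X: 0.5, Y: 0.5)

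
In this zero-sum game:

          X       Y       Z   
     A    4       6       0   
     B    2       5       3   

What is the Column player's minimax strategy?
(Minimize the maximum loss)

Column should play Z, value = 3

Work:
Column player minimizes Row's maximum payoff:
Column X: max payoff to Row = 4
Column Y: max payoff to Row = 6
Column Z: max payoff to Row = 3
Minimum is 3, achieved by column Z.
Minimax strategy: Z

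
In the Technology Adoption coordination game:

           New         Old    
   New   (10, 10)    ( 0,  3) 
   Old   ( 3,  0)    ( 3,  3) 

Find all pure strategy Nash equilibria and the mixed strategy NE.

Pure NE: (New, New) and (Old, Old); Mixed NE: p = 0.3, q = 0.3

Work:
Check pure NE:
(New, New): (10, 10) - no unilateral deviation beneficial
(Old, Old): (3, 3) - no unilateral deviation beneficial
Mixed NE: P1 plays New with p = 0.3, P2 plays New with q = 0.3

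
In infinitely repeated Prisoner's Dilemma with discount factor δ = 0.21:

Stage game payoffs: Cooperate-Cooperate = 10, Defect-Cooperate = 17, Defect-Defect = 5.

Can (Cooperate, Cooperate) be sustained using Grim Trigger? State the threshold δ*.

δ* = 0.5833; since δ = 0.21 < 0.5833, cooperation cannot be sustained

Work:
For Grim Trigger:
Cooperate forever: 10/(1-δ)
Defect then punished: 17 + 5·δ/(1-δ)
Need: 10/(1-δ) ≥ 17 + 5·δ/(1-δ)
Solving: δ ≥ (T-R)/(T-P) = (17-10)/(17-5) = 0.5833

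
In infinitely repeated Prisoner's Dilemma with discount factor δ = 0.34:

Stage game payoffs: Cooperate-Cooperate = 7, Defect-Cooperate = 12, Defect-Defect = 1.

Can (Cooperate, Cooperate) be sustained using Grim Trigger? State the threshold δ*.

δ* = 0.4545; since δ = 0.34 < 0.4545, cooperation cannot be sustained

Work:
For Grim Trigger:
Cooperate forever: 7/(1-δ)
Defect then punished: 12 + 1·δ/(1-δ)
Need: 7/(1-δ) ≥ 12 + 1·δ/(1-δ)
Solving: δ ≥ (T-R)/(T-P) = (12-7)/(12-1) = 0.4545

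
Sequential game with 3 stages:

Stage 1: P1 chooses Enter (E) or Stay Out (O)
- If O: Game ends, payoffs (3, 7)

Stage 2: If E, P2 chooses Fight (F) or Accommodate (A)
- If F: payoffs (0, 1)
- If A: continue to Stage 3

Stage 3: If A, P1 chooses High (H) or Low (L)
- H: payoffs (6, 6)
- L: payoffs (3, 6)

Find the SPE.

SPE: (E, A, H); Outcome (6, 6)

Work:
Stage 3: P1 chooses H (6 vs 3)
Stage 2: P2: F->1, A->6 (anticipating H). Choose A
Stage 1: P1: O->3, E->6 (anticipating A, H). Choose E
SPE path: E -> A -> H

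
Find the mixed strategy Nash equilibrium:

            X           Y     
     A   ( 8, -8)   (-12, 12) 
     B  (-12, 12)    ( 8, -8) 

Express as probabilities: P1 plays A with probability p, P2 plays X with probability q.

p = 0.5, q = 0.5

Work:
Find probabilities that make opponent indifferent:
P2 chooses q to make P1 indifferent between A and B
P1 chooses p to make P2 indifferent between X and Y
Mixed NE: P1 plays (A: 0.5, B: 0.5), P2 plays (X: 0.5, Y: 0.5)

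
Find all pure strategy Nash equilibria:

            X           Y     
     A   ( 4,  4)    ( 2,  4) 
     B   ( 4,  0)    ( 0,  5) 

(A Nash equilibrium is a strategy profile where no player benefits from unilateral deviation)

Nash equilibrium: (A, X), (A, Y)

Work:
Best responses:
  P1 vs X: payoffs [4, 4] → best response A/B (payoff 4)
  P1 vs Y: payoffs [2, 0] → best response A (payoff 2)
  P2 vs A: payoffs [4, 4] → best response X/Y (payoff 4)
  P2 vs B: payoffs [0, 5] → best response Y (payoff 5)
Mutual best responses: (A,X), (A,Y) → Nash equilibria.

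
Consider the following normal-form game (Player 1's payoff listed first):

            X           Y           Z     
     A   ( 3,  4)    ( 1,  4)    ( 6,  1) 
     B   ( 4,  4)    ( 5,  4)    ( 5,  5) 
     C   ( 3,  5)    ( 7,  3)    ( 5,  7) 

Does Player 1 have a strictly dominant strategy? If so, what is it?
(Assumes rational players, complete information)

No strictly dominant strategy exists for Player 1

Work:
A strategy strictly dominates another if it gives a strictly higher payoff against every opponent action. Compare each pair of P1's strategies column-by-column:
  A vs B: [3 vs 4, 1 vs 5, 6 vs 5] → A does not strictly dominate B (column X: 3 ≤ 4)
  A vs C: [3 vs 3, 1 vs 7, 6 vs 5] → A does not strictly dominate C (column X: 3 ≤ 3)
  B vs A: [4 vs 3, 5 vs 1, 5 vs 6] → B does not strictly dominate A (column Z: 5 ≤ 6)
  B vs C: [4 vs 3, 5 vs 7, 5 vs 5] → B does not strictly dominate C (column Y: 5 ≤ 7)
  C vs A: [3 vs 3, 7 vs 1, 5 vs 6] → C does not strictly dominate A (column X: 3 ≤ 3)
  C vs B: [3 vs 4, 7 vs 5, 5 vs 5] → C does not strictly dominate B (column X: 3 ≤ 4)
No single strategy strictly dominates all others → no strictly dominant strategy.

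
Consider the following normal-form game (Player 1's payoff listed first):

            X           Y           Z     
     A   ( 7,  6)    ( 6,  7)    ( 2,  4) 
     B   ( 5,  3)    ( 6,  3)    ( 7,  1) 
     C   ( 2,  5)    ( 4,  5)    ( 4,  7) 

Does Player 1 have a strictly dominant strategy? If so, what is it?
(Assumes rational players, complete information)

No strictly dominant strategy exists for Player 1

Work:
A strategy strictly dominates another if it gives a strictly higher payoff against every opponent action. Compare each pair of P1's strategies column-by-column:
  A vs B: [7 vs 5, 6 vs 6, 2 vs 7] → A does not strictly dominate B (column Y: 6 ≤ 6)
  A vs C: [7 vs 2, 6 vs 4, 2 vs 4] → A does not strictly dominate C (column Z: 2 ≤ 4)
  B vs A: [5 vs 7, 6 vs 6, 7 vs 2] → B does not strictly dominate A (column X: 5 ≤ 7)
  B vs C: [5 vs 2, 6 vs 4, 7 vs 4] → B strictly dominates C
  C vs A: [2 vs 7, 4 vs 6, 4 vs 2] → C does not strictly dominate A (column X: 2 ≤ 7)
  C vs B: [2 vs 5, 4 vs 6, 4 vs 7] → C does not strictly dominate B (column X: 2 ≤ 5)
No single strategy strictly dominates all others → no strictly dominant strategy.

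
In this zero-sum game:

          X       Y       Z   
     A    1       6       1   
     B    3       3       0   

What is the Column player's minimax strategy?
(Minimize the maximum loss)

Column should play Z, value = 1

Work:
Column player minimizes Row's maximum payoff:
Column X: max payoff to Row = 3
Column Y: max payoff to Row = 6
Column Z: max payoff to Row = 1
Minimum is 1, achieved by column Z.
Minimax strategy: Z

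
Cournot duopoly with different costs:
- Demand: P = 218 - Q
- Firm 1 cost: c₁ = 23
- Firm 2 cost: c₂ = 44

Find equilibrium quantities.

q₁* = 72.0, q₂* = 51.0

Work:
Reaction: q₁ = (218 - 23 - q₂)/2
Reaction: q₂ = (218 - 44 - q₁)/2
Solve simultaneously:
q₁* = (218 - 2×23 + 44)/3 = 72.0
q₂* = (218 - 2×44 + 23)/3 = 51.0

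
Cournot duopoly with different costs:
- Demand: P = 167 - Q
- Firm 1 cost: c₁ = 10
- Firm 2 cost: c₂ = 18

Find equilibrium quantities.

q₁* = 55.0, q₂* = 47.0

Work:
Reaction: q₁ = (167 - 10 - q₂)/2
Reaction: q₂ = (167 - 18 - q₁)/2
Solve simultaneously:
q₁* = (167 - 2×10 + 18)/3 = 55.0
q₂* = (167 - 2×18 + 10)/3 = 47.0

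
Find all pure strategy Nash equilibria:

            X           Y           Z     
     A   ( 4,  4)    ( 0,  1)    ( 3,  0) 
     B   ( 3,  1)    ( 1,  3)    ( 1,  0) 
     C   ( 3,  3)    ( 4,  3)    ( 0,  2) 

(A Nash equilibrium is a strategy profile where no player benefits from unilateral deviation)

Nash equilibrium: (A, X), (C, Y)

Work:
Best responses:
  P1 vs X: payoffs [4, 3, 3] → best response A (payoff 4)
  P1 vs Y: payoffs [0, 1, 4] → best response C (payoff 4)
  P1 vs Z: payoffs [3, 1, 0] → best response A (payoff 3)
  P2 vs A: payoffs [4, 1, 0] → best response X (payoff 4)
  P2 vs B: payoffs [1, 3, 0] → best response Y (payoff 3)
  P2 vs C: payoffs [3, 3, 2] → best response X/Y (payoff 3)
Mutual best responses: (A,X), (C,Y) → Nash equilibria.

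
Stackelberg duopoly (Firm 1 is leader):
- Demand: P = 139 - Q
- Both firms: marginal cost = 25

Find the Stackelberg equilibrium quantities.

q₁* (leader) = 57.0, q₂* (follower) = 28.5

Work:
Follower's reaction: q₂ = (a - c - q₁)/2
Leader substitutes: π₁ = q₁·(a - q₁ - (a-c-q₁)/2 - c)
FOC: q₁* = (139 - 25)/2 = 57.00
Then: q₂* = (139 - 25 - 57.0)/2 = 28.50
Leader has first-mover advantage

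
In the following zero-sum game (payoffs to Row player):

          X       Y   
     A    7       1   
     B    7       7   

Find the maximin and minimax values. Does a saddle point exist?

Maximin = 7, Minimax = 7, Saddle: True

Work:
Row minimums: [1, 7] → maximin = 7
Column maximums: [7, 7] → minimax = 7
Saddle point exists! Game value = 7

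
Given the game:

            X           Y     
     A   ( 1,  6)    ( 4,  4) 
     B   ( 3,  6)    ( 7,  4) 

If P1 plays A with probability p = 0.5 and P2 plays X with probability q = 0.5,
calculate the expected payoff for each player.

E[P1] = 3.75, E[P2] = 5.0

Work:
E[P1] = p·q·π₁(A,X) + p·(1-q)·π₁(A,Y) + (1-p)·q·π₁(B,X) + (1-p)·(1-q)·π₁(B,Y)
= 0.5·0.5·1 + 0.5·0.5·4 + 0.5·0.5·3 + 0.5·0.5·7
= 3.75

E[P2] = 5.0 (similar calculation)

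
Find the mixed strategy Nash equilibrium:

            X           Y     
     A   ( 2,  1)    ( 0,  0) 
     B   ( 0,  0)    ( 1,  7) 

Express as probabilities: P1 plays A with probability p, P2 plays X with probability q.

p = 0.875, q = 0.3333

Work:
Find probabilities that make opponent indifferent:
P2 chooses q to make P1 indifferent between A and B
P1 chooses p to make P2 indifferent between X and Y
Mixed NE: P1 plays (A: 0.875, B: 0.125), P2 plays (X: 0.3333, Y: 0.6667)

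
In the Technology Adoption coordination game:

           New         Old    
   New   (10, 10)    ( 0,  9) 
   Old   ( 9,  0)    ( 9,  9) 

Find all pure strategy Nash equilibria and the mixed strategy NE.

Pure NE: (New, New) and (Old, Old); Mixed NE: p = 0.9, q = 0.9

Work:
Check pure NE:
(New, New): (10, 10) - no unilateral deviation beneficial
(Old, Old): (9, 9) - no unilateral deviation beneficial
Mixed NE: P1 plays New with p = 0.9, P2 plays New with q = 0.9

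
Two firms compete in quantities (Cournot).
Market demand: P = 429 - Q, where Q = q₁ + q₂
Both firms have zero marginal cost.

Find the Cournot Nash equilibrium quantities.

q₁* = q₂* = 143.0; P* = 143.0

Work:
Profit: π_i = P·q_i = (a - q_i - q_j)·q_i
FOC: ∂π_i/∂q_i = a - 2q_i - q_j = 0
Reaction function: q_i = (429 - q_j)/2
Symmetry: q* = 429/3 = 143.0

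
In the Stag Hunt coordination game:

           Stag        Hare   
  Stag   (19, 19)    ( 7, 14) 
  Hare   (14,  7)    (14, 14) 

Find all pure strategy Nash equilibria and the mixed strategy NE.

Pure NE: (Stag, Stag) and (Hare, Hare); Mixed NE: p = 0.5833, q = 0.5833

Work:
Check pure NE:
(Stag, Stag): (19, 19) - no unilateral deviation beneficial
(Hare, Hare): (14, 14) - no unilateral deviation beneficial
Mixed NE: P1 plays Stag with p = 0.5833, P2 plays Stag with q = 0.5833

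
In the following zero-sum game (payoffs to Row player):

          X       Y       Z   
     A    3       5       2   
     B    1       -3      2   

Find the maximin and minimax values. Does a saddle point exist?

Maximin = 2, Minimax = 2, Saddle: True

Work:
Row minimums: [2, -3] → maximin = 2
Column maximums: [3, 5, 2] → minimax = 2
Saddle point exists! Game value = 2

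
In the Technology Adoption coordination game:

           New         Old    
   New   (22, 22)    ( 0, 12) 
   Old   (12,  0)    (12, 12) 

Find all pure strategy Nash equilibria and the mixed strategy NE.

Pure NE: (New, New) and (Old, Old); Mixed NE: p = 0.5455, q = 0.5455

Work:
Check pure NE:
(New, New): (22, 22) - no unilateral deviation beneficial
(Old, Old): (12, 12) - no unilateral deviation beneficial
Mixed NE: P1 plays New with p = 0.5455, P2 plays New with q = 0.5455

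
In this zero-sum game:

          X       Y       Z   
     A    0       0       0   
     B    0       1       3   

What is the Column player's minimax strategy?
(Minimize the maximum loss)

Column should play X, value = 0

Work:
Column player minimizes Row's maximum payoff:
Column X: max payoff to Row = 0
Column Y: max payoff to Row = 1
Column Z: max payoff to Row = 3
Minimum is 0, achieved by column X.
Minimax strategy: X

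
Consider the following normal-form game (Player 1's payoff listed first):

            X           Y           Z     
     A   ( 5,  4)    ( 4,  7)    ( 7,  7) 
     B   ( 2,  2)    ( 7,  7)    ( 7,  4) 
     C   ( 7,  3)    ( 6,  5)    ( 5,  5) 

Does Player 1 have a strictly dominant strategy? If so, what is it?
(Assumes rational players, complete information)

No strictly dominant strategy exists for Player 1

Work:
A strategy strictly dominates another if it gives a strictly higher payoff against every opponent action. Compare each pair of P1's strategies column-by-column:
  A vs B: [5 vs 2, 4 vs 7, 7 vs 7] → A does not strictly dominate B (column Y: 4 ≤ 7)
  A vs C: [5 vs 7, 4 vs 6, 7 vs 5] → A does not strictly dominate C (column X: 5 ≤ 7)
  B vs A: [2 vs 5, 7 vs 4, 7 vs 7] → B does not strictly dominate A (column X: 2 ≤ 5)
  B vs C: [2 vs 7, 7 vs 6, 7 vs 5] → B does not strictly dominate C (column X: 2 ≤ 7)
  C vs A: [7 vs 5, 6 vs 4, 5 vs 7] → C does not strictly dominate A (column Z: 5 ≤ 7)
  C vs B: [7 vs 2, 6 vs 7, 5 vs 7] → C does not strictly dominate B (column Y: 6 ≤ 7)
No single strategy strictly dominates all others → no strictly dominant strategy.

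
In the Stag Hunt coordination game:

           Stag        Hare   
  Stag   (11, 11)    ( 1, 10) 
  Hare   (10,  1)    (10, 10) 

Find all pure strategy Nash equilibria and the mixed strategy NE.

Pure NE: (Stag, Stag) and (Hare, Hare); Mixed NE: p = 0.9, q = 0.9

Work:
Check pure NE:
(Stag, Stag): (11, 11) - no unilateral deviation beneficial
(Hare, Hare): (10, 10) - no unilateral deviation beneficial
Mixed NE: P1 plays Stag with p = 0.9, P2 plays Stag with q = 0.9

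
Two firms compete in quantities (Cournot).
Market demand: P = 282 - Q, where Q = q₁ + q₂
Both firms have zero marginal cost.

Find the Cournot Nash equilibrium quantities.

q₁* = q₂* = 94.0; P* = 94.0

Work:
Profit: π_i = P·q_i = (a - q_i - q_j)·q_i
FOC: ∂π_i/∂q_i = a - 2q_i - q_j = 0
Reaction function: q_i = (282 - q_j)/2
Symmetry: q* = 282/3 = 94.0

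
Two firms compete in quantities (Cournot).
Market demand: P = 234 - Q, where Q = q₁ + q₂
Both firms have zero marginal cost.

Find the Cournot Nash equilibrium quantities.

q₁* = q₂* = 78.0; P* = 78.0

Work:
Profit: π_i = P·q_i = (a - q_i - q_j)·q_i
FOC: ∂π_i/∂q_i = a - 2q_i - q_j = 0
Reaction function: q_i = (234 - q_j)/2
Symmetry: q* = 234/3 = 78.0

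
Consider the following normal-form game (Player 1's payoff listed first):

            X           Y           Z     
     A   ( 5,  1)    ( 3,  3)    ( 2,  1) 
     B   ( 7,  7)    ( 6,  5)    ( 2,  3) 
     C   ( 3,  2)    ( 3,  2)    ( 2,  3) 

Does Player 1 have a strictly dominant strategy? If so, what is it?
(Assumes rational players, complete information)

No strictly dominant strategy exists for Player 1

Work:
A strategy strictly dominates another if it gives a strictly higher payoff against every opponent action. Compare each pair of P1's strategies column-by-column:
  A vs B: [5 vs 7, 3 vs 6, 2 vs 2] → A does not strictly dominate B (column X: 5 ≤ 7)
  A vs C: [5 vs 3, 3 vs 3, 2 vs 2] → A does not strictly dominate C (column Y: 3 ≤ 3)
  B vs A: [7 vs 5, 6 vs 3, 2 vs 2] → B does not strictly dominate A (column Z: 2 ≤ 2)
  B vs C: [7 vs 3, 6 vs 3, 2 vs 2] → B does not strictly dominate C (column Z: 2 ≤ 2)
  C vs A: [3 vs 5, 3 vs 3, 2 vs 2] → C does not strictly dominate A (column X: 3 ≤ 5)
  C vs B: [3 vs 7, 3 vs 6, 2 vs 2] → C does not strictly dominate B (column X: 3 ≤ 7)
No single strategy strictly dominates all others → no strictly dominant strategy.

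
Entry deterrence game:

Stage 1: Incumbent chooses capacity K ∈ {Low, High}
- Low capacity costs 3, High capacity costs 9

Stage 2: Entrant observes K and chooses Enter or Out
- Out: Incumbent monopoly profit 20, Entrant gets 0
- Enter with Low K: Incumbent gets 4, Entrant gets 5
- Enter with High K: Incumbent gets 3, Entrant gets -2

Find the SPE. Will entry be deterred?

SPE: (High, Enter|Low, Out|High); Entry deterred. Incumbent net profit = 11

Work:
After Low K: Entrant enters (5 > 0)
After High K: Entrant stays out (-2 < 0)
Incumbent: Low → 4−3=1, High → 20−9=11
Incumbent chooses High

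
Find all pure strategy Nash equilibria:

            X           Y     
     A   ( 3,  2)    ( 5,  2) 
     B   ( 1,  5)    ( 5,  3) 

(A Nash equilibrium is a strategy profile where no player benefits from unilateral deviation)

Nash equilibrium: (A, X), (A, Y)

Work:
Best responses:
  P1 vs X: payoffs [3, 1] → best response A (payoff 3)
  P1 vs Y: payoffs [5, 5] → best response A/B (payoff 5)
  P2 vs A: payoffs [2, 2] → best response X/Y (payoff 2)
  P2 vs B: payoffs [5, 3] → best response X (payoff 5)
Mutual best responses: (A,X), (A,Y) → Nash equilibria.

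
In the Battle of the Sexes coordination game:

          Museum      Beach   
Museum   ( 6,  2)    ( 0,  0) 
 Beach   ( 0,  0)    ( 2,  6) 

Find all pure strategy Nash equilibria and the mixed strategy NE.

Pure NE: (Museum, Museum) and (Beach, Beach); Mixed NE: p = 0.75, q = 0.25

Work:
Check pure NE:
(Museum, Museum): (6, 2) - no unilateral deviation beneficial
(Beach, Beach): (2, 6) - no unilateral deviation beneficial
Mixed NE: P1 plays Museum with p = 0.75, P2 plays Museum with q = 0.25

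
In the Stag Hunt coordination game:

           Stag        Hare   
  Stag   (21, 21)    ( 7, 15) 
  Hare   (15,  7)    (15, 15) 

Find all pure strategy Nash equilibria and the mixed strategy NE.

Pure NE: (Stag, Stag) and (Hare, Hare); Mixed NE: p = 0.5714, q = 0.5714

Work:
Check pure NE:
(Stag, Stag): (21, 21) - no unilateral deviation beneficial
(Hare, Hare): (15, 15) - no unilateral deviation beneficial
Mixed NE: P1 plays Stag with p = 0.5714, P2 plays Stag with q = 0.5714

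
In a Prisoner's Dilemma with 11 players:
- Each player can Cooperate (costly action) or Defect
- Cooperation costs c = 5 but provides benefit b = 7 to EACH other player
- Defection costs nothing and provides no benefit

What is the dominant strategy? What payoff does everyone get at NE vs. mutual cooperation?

Dominant: Defect; NE payoff = 0; Coop payoff = 65

Work:
Defect dominates (saves cost c = 5, benefit to others is external)
NE: All defect → everyone gets 0
If all cooperate: each receives (10)×7 - 5 = 65
Social dilemma: 65 > 0 but NE gives 0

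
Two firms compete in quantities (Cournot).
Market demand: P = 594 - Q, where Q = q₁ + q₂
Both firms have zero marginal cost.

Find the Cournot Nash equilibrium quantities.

q₁* = q₂* = 198.0; P* = 198.0

Work:
Profit: π_i = P·q_i = (a - q_i - q_j)·q_i
FOC: ∂π_i/∂q_i = a - 2q_i - q_j = 0
Reaction function: q_i = (594 - q_j)/2
Symmetry: q* = 594/3 = 198.0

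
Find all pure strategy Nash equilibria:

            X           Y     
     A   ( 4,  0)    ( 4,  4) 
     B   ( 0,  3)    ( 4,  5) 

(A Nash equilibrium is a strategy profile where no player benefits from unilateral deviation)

Nash equilibrium: (A, Y), (B, Y)

Work:
Best responses:
  P1 vs X: payoffs [4, 0] → best response A (payoff 4)
  P1 vs Y: payoffs [4, 4] → best response A/B (payoff 4)
  P2 vs A: payoffs [0, 4] → best response Y (payoff 4)
  P2 vs B: payoffs [3, 5] → best response Y (payoff 5)
Mutual best responses: (A,Y), (B,Y) → Nash equilibria.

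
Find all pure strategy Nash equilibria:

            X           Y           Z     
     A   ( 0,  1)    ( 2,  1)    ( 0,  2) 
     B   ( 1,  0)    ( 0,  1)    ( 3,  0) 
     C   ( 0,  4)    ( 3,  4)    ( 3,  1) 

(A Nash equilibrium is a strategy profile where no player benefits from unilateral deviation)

Nash equilibrium: (C, Y)

Work:
Best responses:
  P1 vs X: payoffs [0, 1, 0] → best response B (payoff 1)
  P1 vs Y: payoffs [2, 0, 3] → best response C (payoff 3)
  P1 vs Z: payoffs [0, 3, 3] → best response B/C (payoff 3)
  P2 vs A: payoffs [1, 1, 2] → best response Z (payoff 2)
  P2 vs B: payoffs [0, 1, 0] → best response Y (payoff 1)
  P2 vs C: payoffs [4, 4, 1] → best response X/Y (payoff 4)
Mutual best responses: (C,Y) → Nash equilibria.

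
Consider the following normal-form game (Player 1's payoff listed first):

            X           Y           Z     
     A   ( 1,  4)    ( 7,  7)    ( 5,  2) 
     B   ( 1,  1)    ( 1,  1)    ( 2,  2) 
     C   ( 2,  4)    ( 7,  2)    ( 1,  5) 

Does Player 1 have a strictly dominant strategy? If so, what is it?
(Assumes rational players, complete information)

No strictly dominant strategy exists for Player 1

Work:
A strategy strictly dominates another if it gives a strictly higher payoff against every opponent action. Compare each pair of P1's strategies column-by-column:
  A vs B: [1 vs 1, 7 vs 1, 5 vs 2] → A does not strictly dominate B (column X: 1 ≤ 1)
  A vs C: [1 vs 2, 7 vs 7, 5 vs 1] → A does not strictly dominate C (column X: 1 ≤ 2)
  B vs A: [1 vs 1, 1 vs 7, 2 vs 5] → B does not strictly dominate A (column X: 1 ≤ 1)
  B vs C: [1 vs 2, 1 vs 7, 2 vs 1] → B does not strictly dominate C (column X: 1 ≤ 2)
  C vs A: [2 vs 1, 7 vs 7, 1 vs 5] → C does not strictly dominate A (column Y: 7 ≤ 7)
  C vs B: [2 vs 1, 7 vs 1, 1 vs 2] → C does not strictly dominate B (column Z: 1 ≤ 2)
No single strategy strictly dominates all others → no strictly dominant strategy.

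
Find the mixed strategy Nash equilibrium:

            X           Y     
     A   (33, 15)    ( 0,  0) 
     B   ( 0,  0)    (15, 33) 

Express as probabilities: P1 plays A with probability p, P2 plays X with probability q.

p = 0.6875, q = 0.3125

Work:
Find probabilities that make opponent indifferent:
P2 chooses q to make P1 indifferent between A and B
P1 chooses p to make P2 indifferent between X and Y
Mixed NE: P1 plays (A: 0.6875, B: 0.3125), P2 plays (X: 0.3125, Y: 0.6875)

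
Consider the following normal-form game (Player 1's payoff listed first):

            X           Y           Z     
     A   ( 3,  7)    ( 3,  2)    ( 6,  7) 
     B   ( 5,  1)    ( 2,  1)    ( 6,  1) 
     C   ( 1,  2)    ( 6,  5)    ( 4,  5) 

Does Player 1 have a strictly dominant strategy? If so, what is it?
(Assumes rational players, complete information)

No strictly dominant strategy exists for Player 1

Work:
A strategy strictly dominates another if it gives a strictly higher payoff against every opponent action. Compare each pair of P1's strategies column-by-column:
  A vs B: [3 vs 5, 3 vs 2, 6 vs 6] → A does not strictly dominate B (column X: 3 ≤ 5)
  A vs C: [3 vs 1, 3 vs 6, 6 vs 4] → A does not strictly dominate C (column Y: 3 ≤ 6)
  B vs A: [5 vs 3, 2 vs 3, 6 vs 6] → B does not strictly dominate A (column Y: 2 ≤ 3)
  B vs C: [5 vs 1, 2 vs 6, 6 vs 4] → B does not strictly dominate C (column Y: 2 ≤ 6)
  C vs A: [1 vs 3, 6 vs 3, 4 vs 6] → C does not strictly dominate A (column X: 1 ≤ 3)
  C vs B: [1 vs 5, 6 vs 2, 4 vs 6] → C does not strictly dominate B (column X: 1 ≤ 5)
No single strategy strictly dominates all others → no strictly dominant strategy.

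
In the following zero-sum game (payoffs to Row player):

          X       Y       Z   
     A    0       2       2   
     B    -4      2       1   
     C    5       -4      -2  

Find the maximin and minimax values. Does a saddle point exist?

Maximin = 0, Minimax = 2, Saddle: False

Work:
Row minimums: [0, -4, -4] → maximin = 0
Column maximums: [5, 2, 2] → minimax = 2
No saddle point (maximin ≠ minimax). Mixed strategy needed.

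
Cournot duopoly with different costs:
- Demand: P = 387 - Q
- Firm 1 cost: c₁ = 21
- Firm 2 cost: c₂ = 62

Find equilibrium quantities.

q₁* = 135.67, q₂* = 94.67

Work:
Reaction: q₁ = (387 - 21 - q₂)/2
Reaction: q₂ = (387 - 62 - q₁)/2
Solve simultaneously:
q₁* = (387 - 2×21 + 62)/3 = 135.67
q₂* = (387 - 2×62 + 21)/3 = 94.67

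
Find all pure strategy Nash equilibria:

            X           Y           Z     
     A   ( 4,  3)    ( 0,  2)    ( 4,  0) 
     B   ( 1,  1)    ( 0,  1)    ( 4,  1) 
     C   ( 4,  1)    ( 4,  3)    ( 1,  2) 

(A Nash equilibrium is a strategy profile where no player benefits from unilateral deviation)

Nash equilibrium: (A, X), (B, Z), (C, Y)

Work:
Best responses:
  P1 vs X: payoffs [4, 1, 4] → best response A/C (payoff 4)
  P1 vs Y: payoffs [0, 0, 4] → best response C (payoff 4)
  P1 vs Z: payoffs [4, 4, 1] → best response A/B (payoff 4)
  P2 vs A: payoffs [3, 2, 0] → best response X (payoff 3)
  P2 vs B: payoffs [1, 1, 1] → best response X/Y/Z (payoff 1)
  P2 vs C: payoffs [1, 3, 2] → best response Y (payoff 3)
Mutual best responses: (A,X), (B,Z), (C,Y) → Nash equilibria.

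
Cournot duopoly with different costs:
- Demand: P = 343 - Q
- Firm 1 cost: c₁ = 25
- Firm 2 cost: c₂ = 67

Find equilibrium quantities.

q₁* = 120.0, q₂* = 78.0

Work:
Reaction: q₁ = (343 - 25 - q₂)/2
Reaction: q₂ = (343 - 67 - q₁)/2
Solve simultaneously:
q₁* = (343 - 2×25 + 67)/3 = 120.0
q₂* = (343 - 2×67 + 25)/3 = 78.0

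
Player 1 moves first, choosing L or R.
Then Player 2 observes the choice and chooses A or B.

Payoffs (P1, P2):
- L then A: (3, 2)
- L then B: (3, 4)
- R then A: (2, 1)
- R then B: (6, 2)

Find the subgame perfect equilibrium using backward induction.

P1 plays R, P2 plays B after L and B after R; Payoff (6, 2)

Work:
Backward induction:
After L: P2 chooses B → P1 gets 3
After R: P2 chooses B → P1 gets 6
P1 chooses R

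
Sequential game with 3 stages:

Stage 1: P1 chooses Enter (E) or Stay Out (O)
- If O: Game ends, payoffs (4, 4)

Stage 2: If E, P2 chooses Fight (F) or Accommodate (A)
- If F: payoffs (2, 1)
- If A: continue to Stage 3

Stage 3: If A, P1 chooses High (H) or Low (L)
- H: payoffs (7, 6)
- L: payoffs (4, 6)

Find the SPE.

SPE: (E, A, H); Outcome (7, 6)

Work:
Stage 3: P1 chooses H (7 vs 4)
Stage 2: P2: F->1, A->6 (anticipating H). Choose A
Stage 1: P1: O->4, E->7 (anticipating A, H). Choose E
SPE path: E -> A -> H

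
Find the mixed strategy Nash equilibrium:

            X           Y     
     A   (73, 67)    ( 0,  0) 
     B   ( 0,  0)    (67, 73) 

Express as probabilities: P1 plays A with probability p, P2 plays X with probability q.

p = 0.5214, q = 0.4786

Work:
Find probabilities that make opponent indifferent:
P2 chooses q to make P1 indifferent between A and B
P1 chooses p to make P2 indifferent between X and Y
Mixed NE: P1 plays (A: 0.5214, B: 0.4786), P2 plays (X: 0.4786, Y: 0.5214)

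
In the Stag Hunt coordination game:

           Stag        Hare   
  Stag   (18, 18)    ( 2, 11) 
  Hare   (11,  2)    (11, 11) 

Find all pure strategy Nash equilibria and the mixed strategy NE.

Pure NE: (Stag, Stag) and (Hare, Hare); Mixed NE: p = 0.5625, q = 0.5625

Work:
Check pure NE:
(Stag, Stag): (18, 18) - no unilateral deviation beneficial
(Hare, Hare): (11, 11) - no unilateral deviation beneficial
Mixed NE: P1 plays Stag with p = 0.5625, P2 plays Stag with q = 0.5625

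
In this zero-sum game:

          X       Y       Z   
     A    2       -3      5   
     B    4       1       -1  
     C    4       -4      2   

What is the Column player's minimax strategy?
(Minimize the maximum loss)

Column should play Y, value = 1

Work:
Column player minimizes Row's maximum payoff:
Column X: max payoff to Row = 4
Column Y: max payoff to Row = 1
Column Z: max payoff to Row = 5
Minimum is 1, achieved by column Y.
Minimax strategy: Y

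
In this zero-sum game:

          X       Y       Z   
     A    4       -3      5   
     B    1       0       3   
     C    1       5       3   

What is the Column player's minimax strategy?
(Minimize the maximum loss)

Column should play X, value = 4

Work:
Column player minimizes Row's maximum payoff:
Column X: max payoff to Row = 4
Column Y: max payoff to Row = 5
Column Z: max payoff to Row = 5
Minimum is 4, achieved by column X.
Minimax strategy: X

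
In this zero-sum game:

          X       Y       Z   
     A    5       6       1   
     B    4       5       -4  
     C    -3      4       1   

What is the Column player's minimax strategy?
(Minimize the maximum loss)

Column should play Z, value = 1

Work:
Column player minimizes Row's maximum payoff:
Column X: max payoff to Row = 5
Column Y: max payoff to Row = 6
Column Z: max payoff to Row = 1
Minimum is 1, achieved by column Z.
Minimax strategy: Z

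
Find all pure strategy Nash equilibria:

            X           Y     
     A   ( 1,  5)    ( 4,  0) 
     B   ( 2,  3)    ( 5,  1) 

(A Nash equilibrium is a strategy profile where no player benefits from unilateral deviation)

Nash equilibrium: (B, X)

Work:
Best responses:
  P1 vs X: payoffs [1, 2] → best response B (payoff 2)
  P1 vs Y: payoffs [4, 5] → best response B (payoff 5)
  P2 vs A: payoffs [5, 0] → best response X (payoff 5)
  P2 vs B: payoffs [3, 1] → best response X (payoff 3)
Mutual best responses: (B,X) → Nash equilibria.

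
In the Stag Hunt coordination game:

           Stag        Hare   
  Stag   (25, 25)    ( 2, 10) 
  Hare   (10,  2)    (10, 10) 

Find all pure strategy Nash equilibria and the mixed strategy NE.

Pure NE: (Stag, Stag) and (Hare, Hare); Mixed NE: p = 0.3478, q = 0.3478

Work:
Check pure NE:
(Stag, Stag): (25, 25) - no unilateral deviation beneficial
(Hare, Hare): (10, 10) - no unilateral deviation beneficial
Mixed NE: P1 plays Stag with p = 0.3478, P2 plays Stag with q = 0.3478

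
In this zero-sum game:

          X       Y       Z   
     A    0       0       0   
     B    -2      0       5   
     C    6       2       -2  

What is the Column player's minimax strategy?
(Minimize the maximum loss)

Column should play Y, value = 2

Work:
Column player minimizes Row's maximum payoff:
Column X: max payoff to Row = 6
Column Y: max payoff to Row = 2
Column Z: max payoff to Row = 5
Minimum is 2, achieved by column Y.
Minimax strategy: Y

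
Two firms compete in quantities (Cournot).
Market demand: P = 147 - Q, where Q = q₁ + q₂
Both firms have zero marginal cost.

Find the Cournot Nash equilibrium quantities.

q₁* = q₂* = 49.0; P* = 49.0

Work:
Profit: π_i = P·q_i = (a - q_i - q_j)·q_i
FOC: ∂π_i/∂q_i = a - 2q_i - q_j = 0
Reaction function: q_i = (147 - q_j)/2
Symmetry: q* = 147/3 = 49.0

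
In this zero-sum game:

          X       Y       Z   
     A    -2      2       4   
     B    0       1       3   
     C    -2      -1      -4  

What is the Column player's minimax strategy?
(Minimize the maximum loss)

Column should play X, value = 0

Work:
Column player minimizes Row's maximum payoff:
Column X: max payoff to Row = 0
Column Y: max payoff to Row = 2
Column Z: max payoff to Row = 4
Minimum is 0, achieved by column X.
Minimax strategy: X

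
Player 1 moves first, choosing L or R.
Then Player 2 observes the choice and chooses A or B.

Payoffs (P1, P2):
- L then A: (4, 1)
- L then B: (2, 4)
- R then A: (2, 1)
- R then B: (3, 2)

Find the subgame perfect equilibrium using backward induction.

P1 plays R, P2 plays B after L and B after R; Payoff (3, 2)

Work:
Backward induction:
After L: P2 chooses B → P1 gets 2
After R: P2 chooses B → P1 gets 3
P1 chooses R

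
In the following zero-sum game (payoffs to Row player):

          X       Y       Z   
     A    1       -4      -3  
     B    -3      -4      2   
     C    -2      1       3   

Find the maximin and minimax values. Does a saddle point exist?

Maximin = -2, Minimax = 1, Saddle: False

Work:
Row minimums: [-4, -4, -2] → maximin = -2
Column maximums: [1, 1, 3] → minimax = 1
No saddle point (maximin ≠ minimax). Mixed strategy needed.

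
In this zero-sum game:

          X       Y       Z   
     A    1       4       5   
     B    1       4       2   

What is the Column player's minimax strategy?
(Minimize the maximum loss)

Column should play X, value = 1

Work:
Column player minimizes Row's maximum payoff:
Column X: max payoff to Row = 1
Column Y: max payoff to Row = 4
Column Z: max payoff to Row = 5
Minimum is 1, achieved by column X.
Minimax strategy: X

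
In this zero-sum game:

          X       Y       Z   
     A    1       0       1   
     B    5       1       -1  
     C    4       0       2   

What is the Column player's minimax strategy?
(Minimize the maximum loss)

Column should play Y, value = 1

Work:
Column player minimizes Row's maximum payoff:
Column X: max payoff to Row = 5
Column Y: max payoff to Row = 1
Column Z: max payoff to Row = 2
Minimum is 1, achieved by column Y.
Minimax strategy: Y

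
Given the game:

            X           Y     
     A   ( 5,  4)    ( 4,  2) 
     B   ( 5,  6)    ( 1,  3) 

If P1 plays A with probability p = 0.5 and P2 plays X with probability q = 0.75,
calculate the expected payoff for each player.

E[P1] = 4.375, E[P2] = 4.375

Work:
E[P1] = p·q·π₁(A,X) + p·(1-q)·π₁(A,Y) + (1-p)·q·π₁(B,X) + (1-p)·(1-q)·π₁(B,Y)
= 0.5·0.75·5 + 0.5·0.25·4 + 0.5·0.75·5 + 0.5·0.25·1
= 4.375

E[P2] = 4.375 (similar calculation)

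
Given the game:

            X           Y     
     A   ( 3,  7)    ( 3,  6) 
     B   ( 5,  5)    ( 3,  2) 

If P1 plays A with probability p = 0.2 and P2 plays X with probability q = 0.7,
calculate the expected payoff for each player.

E[P1] = 4.12, E[P2] = 4.62

Work:
E[P1] = p·q·π₁(A,X) + p·(1-q)·π₁(A,Y) + (1-p)·q·π₁(B,X) + (1-p)·(1-q)·π₁(B,Y)
= 0.2·0.7·3 + 0.2·0.3·3 + 0.8·0.7·5 + 0.8·0.3·3
= 4.12

E[P2] = 4.62 (similar calculation)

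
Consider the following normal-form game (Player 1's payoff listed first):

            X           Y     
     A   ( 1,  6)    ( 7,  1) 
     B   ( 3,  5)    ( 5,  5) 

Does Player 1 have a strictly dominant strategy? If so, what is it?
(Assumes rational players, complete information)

No strictly dominant strategy exists for Player 1

Work:
A strategy strictly dominates another if it gives a strictly higher payoff against every opponent action. Compare each pair of P1's strategies column-by-column:
  A vs B: [1 vs 3, 7 vs 5] → A does not strictly dominate B (column X: 1 ≤ 3)
  B vs A: [3 vs 1, 5 vs 7] → B does not strictly dominate A (column Y: 5 ≤ 7)
No single strategy strictly dominates all others → no strictly dominant strategy.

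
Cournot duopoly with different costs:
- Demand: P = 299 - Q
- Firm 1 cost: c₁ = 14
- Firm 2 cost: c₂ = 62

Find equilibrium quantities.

q₁* = 111.0, q₂* = 63.0

Work:
Reaction: q₁ = (299 - 14 - q₂)/2
Reaction: q₂ = (299 - 62 - q₁)/2
Solve simultaneously:
q₁* = (299 - 2×14 + 62)/3 = 111.0
q₂* = (299 - 2×62 + 14)/3 = 63.0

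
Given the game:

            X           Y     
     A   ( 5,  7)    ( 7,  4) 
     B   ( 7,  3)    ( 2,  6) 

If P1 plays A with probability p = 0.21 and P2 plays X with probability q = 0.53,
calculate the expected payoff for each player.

E[P1] = 4.9209, E[P2] = 4.6578

Work:
E[P1] = p·q·π₁(A,X) + p·(1-q)·π₁(A,Y) + (1-p)·q·π₁(B,X) + (1-p)·(1-q)·π₁(B,Y)
= 0.21·0.53·5 + 0.21·0.47·7 + 0.79·0.53·7 + 0.79·0.47·2
= 4.9209

E[P2] = 4.6578 (similar calculation)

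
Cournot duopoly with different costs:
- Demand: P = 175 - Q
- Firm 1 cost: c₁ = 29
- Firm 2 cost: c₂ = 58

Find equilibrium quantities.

q₁* = 58.33, q₂* = 29.33

Work:
Reaction: q₁ = (175 - 29 - q₂)/2
Reaction: q₂ = (175 - 58 - q₁)/2
Solve simultaneously:
q₁* = (175 - 2×29 + 58)/3 = 58.33
q₂* = (175 - 2×58 + 29)/3 = 29.33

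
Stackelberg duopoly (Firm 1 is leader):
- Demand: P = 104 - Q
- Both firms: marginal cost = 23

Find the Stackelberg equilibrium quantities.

q₁* (leader) = 40.5, q₂* (follower) = 20.25

Work:
Follower's reaction: q₂ = (a - c - q₁)/2
Leader substitutes: π₁ = q₁·(a - q₁ - (a-c-q₁)/2 - c)
FOC: q₁* = (104 - 23)/2 = 40.50
Then: q₂* = (104 - 23 - 40.5)/2 = 20.25
Leader has first-mover advantage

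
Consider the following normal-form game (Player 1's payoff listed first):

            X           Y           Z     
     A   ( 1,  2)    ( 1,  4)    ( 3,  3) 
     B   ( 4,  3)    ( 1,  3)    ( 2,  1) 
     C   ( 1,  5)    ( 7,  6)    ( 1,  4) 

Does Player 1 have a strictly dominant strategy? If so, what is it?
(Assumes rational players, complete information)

No strictly dominant strategy exists for Player 1

Work:
A strategy strictly dominates another if it gives a strictly higher payoff against every opponent action. Compare each pair of P1's strategies column-by-column:
  A vs B: [1 vs 4, 1 vs 1, 3 vs 2] → A does not strictly dominate B (column X: 1 ≤ 4)
  A vs C: [1 vs 1, 1 vs 7, 3 vs 1] → A does not strictly dominate C (column X: 1 ≤ 1)
  B vs A: [4 vs 1, 1 vs 1, 2 vs 3] → B does not strictly dominate A (column Y: 1 ≤ 1)
  B vs C: [4 vs 1, 1 vs 7, 2 vs 1] → B does not strictly dominate C (column Y: 1 ≤ 7)
  C vs A: [1 vs 1, 7 vs 1, 1 vs 3] → C does not strictly dominate A (column X: 1 ≤ 1)
  C vs B: [1 vs 4, 7 vs 1, 1 vs 2] → C does not strictly dominate B (column X: 1 ≤ 4)
No single strategy strictly dominates all others → no strictly dominant strategy.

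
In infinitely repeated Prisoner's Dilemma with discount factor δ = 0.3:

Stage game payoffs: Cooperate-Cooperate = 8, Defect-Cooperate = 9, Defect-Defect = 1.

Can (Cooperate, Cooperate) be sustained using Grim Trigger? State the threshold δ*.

δ* = 0.125; since δ = 0.3 ≥ 0.125, cooperation can be sustained

Work:
For Grim Trigger:
Cooperate forever: 8/(1-δ)
Defect then punished: 9 + 1·δ/(1-δ)
Need: 8/(1-δ) ≥ 9 + 1·δ/(1-δ)
Solving: δ ≥ (T-R)/(T-P) = (9-8)/(9-1) = 0.125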